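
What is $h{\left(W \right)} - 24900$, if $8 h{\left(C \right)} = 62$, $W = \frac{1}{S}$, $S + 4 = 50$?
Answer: $- \frac{99569}{4} \approx -24892.0$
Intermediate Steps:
$S = 46$ ($S = -4 + 50 = 46$)
$W = \frac{1}{46} \approx 0.021739$
$h{\left(C \right)} = \frac{31}{4}$ ($h{\left(C \right)} = \frac{1}{8} \cdot 62 = \frac{31}{4}$)
$h{\left(W \right)} - 24900 = \frac{31}{4} - 24900 = - \frac{99569}{4}$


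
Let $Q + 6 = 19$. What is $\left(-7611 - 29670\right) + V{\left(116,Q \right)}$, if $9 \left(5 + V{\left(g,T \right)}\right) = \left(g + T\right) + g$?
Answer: $- \frac{335329}{9} \approx -37259.0$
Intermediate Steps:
$Q = 13$ ($Q = -6 + 19 = 13$)
$V{\left(g,T \right)} = -5 + \frac{T}{9} + \frac{2 g}{9}$ ($V{\left(g,T \right)} = -5 + \frac{\left(g + T\right) + g}{9} = -5 + \frac{\left(T + g\right) + g}{9} = -5 + \frac{T + 2 g}{9} = -5 + \left(\frac{T}{9} + \frac{2 g}{9}\right) = -5 + \frac{T}{9} + \frac{2 g}{9}$)
$\left(-7611 - 29670\right) + V{\left(116,Q \right)} = \left(-7611 - 29670\right) + \left(-5 + \frac{1}{9} \cdot 13 + \frac{2}{9} \cdot 116\right) = -37281 + \left(-5 + \frac{13}{9} + \frac{232}{9}\right) = -37281 + \frac{200}{9} = - \frac{335329}{9}$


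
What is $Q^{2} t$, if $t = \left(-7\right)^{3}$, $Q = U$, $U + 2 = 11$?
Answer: $-27783$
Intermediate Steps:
$U = 9$ ($U = -2 + 11 = 9$)
$Q = 9$
$t = -343$
$Q^{2} t = 9^{2} \left(-343\right) = 81 \left(-343\right) = -27783$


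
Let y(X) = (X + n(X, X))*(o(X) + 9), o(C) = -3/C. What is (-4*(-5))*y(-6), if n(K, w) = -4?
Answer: -1900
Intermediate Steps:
y(X) = (-4 + X)*(9 - 3/X) (y(X) = (X - 4)*(-3/X + 9) = (-4 + X)*(9 - 3/X))
(-4*(-5))*y(-6) = (-4*(-5))*(-39 + 9*(-6) + 12/(-6)) = 20*(-39 - 54 + 12*(-⅙)) = 20*(-39 - 54 - 2) = 20*(-95) = -1900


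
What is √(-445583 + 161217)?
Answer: I*√284366 ≈ 533.26*I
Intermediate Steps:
√(-445583 + 161217) = √(-284366) = I*√284366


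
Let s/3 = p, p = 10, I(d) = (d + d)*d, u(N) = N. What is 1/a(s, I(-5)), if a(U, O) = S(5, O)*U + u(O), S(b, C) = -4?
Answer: -1/70 ≈ -0.014286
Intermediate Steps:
I(d) = 2*d² (I(d) = (2*d)*d = 2*d²)
s = 30 (s = 3*10 = 30)
a(U, O) = O - 4*U (a(U, O) = -4*U + O = O - 4*U)
1/a(s, I(-5)) = 1/(2*(-5)² - 4*30) = 1/(2*25 - 120) = 1/(50 - 120) = 1/(-70) = -1/70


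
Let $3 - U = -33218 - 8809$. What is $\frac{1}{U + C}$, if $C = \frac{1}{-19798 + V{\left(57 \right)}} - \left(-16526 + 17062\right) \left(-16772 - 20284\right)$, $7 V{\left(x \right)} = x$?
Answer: $\frac{138529}{2757287588327} \approx 5.0241 \cdot 10^{-8}$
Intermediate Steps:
$V{\left(x \right)} = \frac{x}{7}$
$C = \frac{2751465214457}{138529}$ ($C = \frac{1}{-19798 + \frac{1}{7} \cdot 57} - \left(-16526 + 17062\right) \left(-16772 - 20284\right) = \frac{1}{-19798 + \frac{57}{7}} - 536 \left(-37056\right) = \frac{1}{- \frac{138529}{7}} - -19862016 = - \frac{7}{138529} + 19862016 = \frac{2751465214457}{138529} \approx 1.9862 \cdot 10^{7}$)
$U = 42030$ ($U = 3 - \left(-33218 - 8809\right) = 3 - -42027 = 3 + 42027 = 42030$)
$\frac{1}{U + C} = \frac{1}{42030 + \frac{2751465214457}{138529}} = \frac{1}{\frac{2757287588327}{138529}} = \frac{138529}{2757287588327}$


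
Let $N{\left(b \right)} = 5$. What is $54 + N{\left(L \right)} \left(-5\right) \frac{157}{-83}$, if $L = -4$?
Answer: $\frac{8407}{83} \approx 101.29$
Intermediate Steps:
$54 + N{\left(L \right)} \left(-5\right) \frac{157}{-83} = 54 + 5 \left(-5\right) \frac{157}{-83} = 54 - 25 \cdot 157 \left(- \frac{1}{83}\right) = 54 - - \frac{3925}{83} = 54 + \frac{3925}{83} = \frac{8407}{83}$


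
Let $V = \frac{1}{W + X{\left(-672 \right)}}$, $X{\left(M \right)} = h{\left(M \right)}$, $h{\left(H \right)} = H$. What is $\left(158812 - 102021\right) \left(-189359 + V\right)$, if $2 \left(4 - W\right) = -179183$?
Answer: $- \frac{1912546535662161}{177847} \approx -1.0754 \cdot 10^{10}$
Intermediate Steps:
$W = \frac{179191}{2}$ ($W = 4 - - \frac{179183}{2} = 4 + \frac{179183}{2} = \frac{179191}{2} \approx 89596.0$)
$X{\left(M \right)} = M$
$V = \frac{2}{177847}$ ($V = \frac{1}{\frac{179191}{2} - 672} = \frac{1}{\frac{177847}{2}} = \frac{2}{177847} \approx 1.1246 \cdot 10^{-5}$)
$\left(158812 - 102021\right) \left(-189359 + V\right) = \left(158812 - 102021\right) \left(-189359 + \frac{2}{177847}\right) = 56791 \left(- \frac{33676930071}{177847}\right) = - \frac{1912546535662161}{177847}$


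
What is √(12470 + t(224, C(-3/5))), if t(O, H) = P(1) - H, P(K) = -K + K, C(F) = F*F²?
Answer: √7793885/25 ≈ 111.67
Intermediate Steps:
C(F) = F³
P(K) = 0
t(O, H) = -H (t(O, H) = 0 - H = -H)
√(12470 + t(224, C(-3/5))) = √(12470 - (-3/5)³) = √(12470 - (-3*⅕)³) = √(12470 - (-⅗)³) = √(12470 - 1*(-27/125)) = √(12470 + 27/125) = √(1558777/125) = √7793885/25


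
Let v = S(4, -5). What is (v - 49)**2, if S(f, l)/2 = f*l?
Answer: 7921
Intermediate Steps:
S(f, l) = 2*f*l (S(f, l) = 2*(f*l) = 2*f*l)
v = -40 (v = 2*4*(-5) = -40)
(v - 49)**2 = (-40 - 49)**2 = (-89)**2 = 7921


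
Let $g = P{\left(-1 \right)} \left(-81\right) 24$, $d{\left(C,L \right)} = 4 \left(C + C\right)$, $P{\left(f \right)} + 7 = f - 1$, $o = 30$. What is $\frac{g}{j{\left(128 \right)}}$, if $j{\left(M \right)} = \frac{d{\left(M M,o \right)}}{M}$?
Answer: $\frac{2187}{128} \approx 17.086$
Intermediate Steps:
$P{\left(f \right)} = -8 + f$ ($P{\left(f \right)} = -7 + \left(f - 1\right) = -7 + \left(-1 + f\right) = -8 + f$)
$d{\left(C,L \right)} = 8 C$ ($d{\left(C,L \right)} = 4 \cdot 2 C = 8 C$)
$j{\left(M \right)} = 8 M$ ($j{\left(M \right)} = \frac{8 M M}{M} = \frac{8 M^{2}}{M} = 8 M$)
$g = 17496$ ($g = \left(-8 - 1\right) \left(-81\right) 24 = \left(-9\right) \left(-81\right) 24 = 729 \cdot 24 = 17496$)
$\frac{g}{j{\left(128 \right)}} = \frac{17496}{8 \cdot 128} = \frac{17496}{1024} = 17496 \cdot \frac{1}{1024} = \frac{2187}{128}$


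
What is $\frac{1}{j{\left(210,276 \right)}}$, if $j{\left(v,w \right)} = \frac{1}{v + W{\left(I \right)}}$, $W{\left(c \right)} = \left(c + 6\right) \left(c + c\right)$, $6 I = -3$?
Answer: $\frac{409}{2} \approx 204.5$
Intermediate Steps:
$I = - \frac{1}{2}$ ($I = \frac{1}{6} \left(-3\right) = - \frac{1}{2} \approx -0.5$)
$W{\left(c \right)} = 2 c \left(6 + c\right)$ ($W{\left(c \right)} = \left(6 + c\right) 2 c = 2 c \left(6 + c\right)$)
$j{\left(v,w \right)} = \frac{1}{- \frac{11}{2} + v}$ ($j{\left(v,w \right)} = \frac{1}{v + 2 \left(- \frac{1}{2}\right) \left(6 - \frac{1}{2}\right)} = \frac{1}{v + 2 \left(- \frac{1}{2}\right) \frac{11}{2}} = \frac{1}{v - \frac{11}{2}} = \frac{1}{- \frac{11}{2} + v}$)
$\frac{1}{j{\left(210,276 \right)}} = \frac{1}{2 \frac{1}{-11 + 2 \cdot 210}} = \frac{1}{2 \frac{1}{-11 + 420}} = \frac{1}{2 \cdot \frac{1}{409}} = \frac{1}{\frac{2}{409}} = \frac{409}{2}$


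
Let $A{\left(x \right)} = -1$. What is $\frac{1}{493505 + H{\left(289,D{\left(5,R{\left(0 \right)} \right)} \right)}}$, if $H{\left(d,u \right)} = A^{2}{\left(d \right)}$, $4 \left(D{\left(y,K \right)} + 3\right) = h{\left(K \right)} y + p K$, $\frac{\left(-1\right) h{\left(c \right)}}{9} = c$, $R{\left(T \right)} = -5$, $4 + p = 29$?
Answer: $\frac{1}{493506} \approx 2.0263 \cdot 10^{-6}$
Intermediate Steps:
$p = 25$ ($p = -4 + 29 = 25$)
$h{\left(c \right)} = - 9 c$
$D{\left(y,K \right)} = -3 + \frac{25 K}{4} - \frac{9 K y}{4}$ ($D{\left(y,K \right)} = -3 + \frac{- 9 K y + 25 K}{4} = -3 + \frac{25 K - 9 K y}{4} = -3 - \left(- \frac{25 K}{4} + \frac{9 K y}{4}\right) = -3 + \frac{25 K}{4} - \frac{9 K y}{4}$)
$H{\left(d,u \right)} = 1$ ($H{\left(d,u \right)} = \left(-1\right)^{2} = 1$)
$\frac{1}{493505 + H{\left(289,D{\left(5,R{\left(0 \right)} \right)} \right)}} = \frac{1}{493505 + 1} = \frac{1}{493506}$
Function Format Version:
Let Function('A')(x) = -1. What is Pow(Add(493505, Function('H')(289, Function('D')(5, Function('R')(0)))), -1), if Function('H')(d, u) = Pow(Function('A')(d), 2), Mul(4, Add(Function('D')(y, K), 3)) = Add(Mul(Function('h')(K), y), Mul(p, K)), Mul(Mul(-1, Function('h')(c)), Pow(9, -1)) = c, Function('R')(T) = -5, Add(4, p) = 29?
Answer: Rational(1, 493506) ≈ 2.0263e-6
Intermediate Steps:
p = 25 (p = Add(-4, 29) = 25)
Function('h')(c) = Mul(-9, c)
Function('D')(y, K) = Add(-3, Mul(Rational(25, 4), K), Mul(Rational(-9, 4), K, y)) (Function('D')(y, K) = Add(-3, Mul(Rational(1, 4), Add(Mul(Mul(-9, K), y), Mul(25, K)))) = Add(-3, Mul(Rational(1, 4), Add(Mul(-9, K, y), Mul(25, K)))) = Add(-3, Mul(Rational(1, 4), Add(Mul(25, K), Mul(-9, K, y)))) = Add(-3, Add(Mul(Rational(25, 4), K), Mul(Rational(-9, 4), K, y))) = Add(-3, Mul(Rational(25, 4), K), Mul(Rational(-9, 4), K, y)))
Function('H')(d, u) = 1 (Function('H')(d, u) = Pow(-1, 2) = 1)
Pow(Add(493505, Function('H')(289, Function('D')(5, Function('R')(0)))), -1) = Pow(Add(493505, 1), -1) = Pow(493506, -1) = Rational(1, 493506)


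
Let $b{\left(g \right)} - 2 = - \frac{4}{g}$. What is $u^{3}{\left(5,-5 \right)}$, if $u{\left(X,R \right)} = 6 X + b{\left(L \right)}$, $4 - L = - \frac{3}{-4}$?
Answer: $\frac{64000000}{2197} \approx 29131.0$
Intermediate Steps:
$L = \frac{13}{4}$ ($L = 4 - - \frac{3}{-4} = 4 - \left(-3\right) \left(- \frac{1}{4}\right) = 4 - \frac{3}{4} = \frac{13}{4} \approx 3.25$)
$b{\left(g \right)} = 2 - \frac{4}{g}$
$u{\left(X,R \right)} = \frac{10}{13} + 6 X$ ($u{\left(X,R \right)} = 6 X + \left(2 - \frac{4}{\frac{13}{4}}\right) = 6 X + \left(2 - \frac{16}{13}\right) = 6 X + \frac{10}{13} = \frac{10}{13} + 6 X$)
$u^{3}{\left(5,-5 \right)} = \left(\frac{10}{13} + 6 \cdot 5\right)^{3} = \left(\frac{10}{13} + 30\right)^{3} = \left(\frac{400}{13}\right)^{3} = \frac{64000000}{2197}$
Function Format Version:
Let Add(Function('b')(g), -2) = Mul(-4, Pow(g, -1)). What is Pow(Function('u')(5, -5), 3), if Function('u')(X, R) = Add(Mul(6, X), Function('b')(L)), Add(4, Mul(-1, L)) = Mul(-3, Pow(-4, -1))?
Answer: Rational(64000000, 2197) ≈ 29131.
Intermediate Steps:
L = Rational(13, 4) (L = Add(4, Mul(-1, Mul(-3, Pow(-4, -1)))) = Add(4, Mul(-1, Mul(-3, Rational(-1, 4)))) = Add(4, Mul(-1, Rational(3, 4))) = Add(4, Rational(-3, 4)) = Rational(13, 4) ≈ 3.2500)
Function('b')(g) = Add(2, Mul(-4, Pow(g, -1)))
Function('u')(X, R) = Add(Rational(10, 13), Mul(6, X)) (Function('u')(X, R) = Add(Mul(6, X), Add(2, Mul(-4, Pow(Rational(13, 4), -1)))) = Add(Mul(6, X), Add(2, Mul(-4, Rational(4, 13)))) = Add(Mul(6, X), Add(2, Rational(-16, 13))) = Add(Mul(6, X), Rational(10, 13)) = Add(Rational(10, 13), Mul(6, X)))
Pow(Function('u')(5, -5), 3) = Pow(Add(Rational(10, 13), Mul(6, 5)), 3) = Pow(Add(Rational(10, 13), 30), 3) = Pow(Rational(400, 13), 3) = Rational(64000000, 2197)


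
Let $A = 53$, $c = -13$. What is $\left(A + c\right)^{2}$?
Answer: $1600$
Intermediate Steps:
$\left(A + c\right)^{2} = \left(53 - 13\right)^{2} = 40^{2} = 1600$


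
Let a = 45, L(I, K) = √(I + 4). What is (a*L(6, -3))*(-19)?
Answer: -855*√10 ≈ -2703.7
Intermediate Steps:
L(I, K) = √(4 + I)
(a*L(6, -3))*(-19) = (45*√(4 + 6))*(-19) = (45*√10)*(-19) = -855*√10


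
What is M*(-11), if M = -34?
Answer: 374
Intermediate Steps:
M*(-11) = -34*(-11) = 374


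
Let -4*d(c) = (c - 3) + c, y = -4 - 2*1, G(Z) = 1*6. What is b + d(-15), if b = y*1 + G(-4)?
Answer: 33/4 ≈ 8.2500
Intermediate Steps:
G(Z) = 6
y = -6 (y = -4 - 2 = -6)
d(c) = ¾ - c/2 (d(c) = -((c - 3) + c)/4 = -((-3 + c) + c)/4 = -(-3 + 2*c)/4 = ¾ - c/2)
b = 0 (b = -6*1 + 6 = -6 + 6 = 0)
b + d(-15) = 0 + (¾ - ½*(-15)) = 0 + (¾ + 15/2) = 0 + 33/4 = 33/4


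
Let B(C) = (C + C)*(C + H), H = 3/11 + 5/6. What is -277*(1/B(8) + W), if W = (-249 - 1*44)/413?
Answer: 386446855/1985704 ≈ 194.61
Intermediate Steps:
H = 73/66 (H = 3*(1/11) + 5*(⅙) = 3/11 + ⅚ = 73/66 ≈ 1.1061)
W = -293/413 (W = (-249 - 44)*(1/413) = -293*1/413 = -293/413 ≈ -0.70944)
B(C) = 2*C*(73/66 + C) (B(C) = (C + C)*(C + 73/66) = (2*C)*(73/66 + C) = 2*C*(73/66 + C))
-277*(1/B(8) + W) = -277*(1/((1/33)*8*(73 + 66*8)) - 293/413) = -277*(1/((1/33)*8*(73 + 528)) - 293/413) = -277*(1/((1/33)*8*601) - 293/413) = -277*(1/(4808/33) - 293/413) = -277*(33/4808 - 293/413) = -277*(-1395115/1985704) = 386446855/1985704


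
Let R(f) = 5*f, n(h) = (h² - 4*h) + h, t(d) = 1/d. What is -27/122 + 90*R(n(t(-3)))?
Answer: 60973/122 ≈ 499.78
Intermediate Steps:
n(h) = h² - 3*h
-27/122 + 90*R(n(t(-3))) = -27/122 + 90*(5*((-3 + 1/(-3))/(-3))) = -27*1/122 + 90*(5*(-(-3 - ⅓)/3)) = -27/122 + 90*(5*(-⅓*(-10/3))) = -27/122 + 90*(5*(10/9)) = -27/122 + 90*(50/9) = -27/122 + 500 = 60973/122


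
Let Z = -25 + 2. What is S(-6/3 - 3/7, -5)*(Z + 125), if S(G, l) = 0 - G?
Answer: 1734/7 ≈ 247.71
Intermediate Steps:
Z = -23
S(G, l) = -G
S(-6/3 - 3/7, -5)*(Z + 125) = (-(-6/3 - 3/7))*(-23 + 125) = -(-6*1/3 - 3*1/7)*102 = -(-2 - 3/7)*102 = -1*(-17/7)*102 = (17/7)*102 = 1734/7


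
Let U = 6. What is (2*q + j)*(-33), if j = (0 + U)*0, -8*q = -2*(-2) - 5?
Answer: -33/4 ≈ -8.2500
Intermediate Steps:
q = ⅛ (q = -(-2*(-2) - 5)/8 = -(4 - 5)/8 = -⅛*(-1) = ⅛ ≈ 0.12500)
j = 0 (j = (0 + 6)*0 = 6*0 = 0)
(2*q + j)*(-33) = (2*(⅛) + 0)*(-33) = (¼ + 0)*(-33) = (¼)*(-33) = -33/4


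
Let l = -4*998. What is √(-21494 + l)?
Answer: I*√25486 ≈ 159.64*I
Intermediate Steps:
l = -3992
√(-21494 + l) = √(-21494 - 3992) = √(-25486) = I*√25486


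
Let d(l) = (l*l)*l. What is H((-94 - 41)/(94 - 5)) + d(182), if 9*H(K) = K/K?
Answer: 54257113/9 ≈ 6.0286e+6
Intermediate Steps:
d(l) = l**3 (d(l) = l**2*l = l**3)
H(K) = 1/9 (H(K) = (K/K)/9 = (1/9)*1 = 1/9)
H((-94 - 41)/(94 - 5)) + d(182) = 1/9 + 182**3 = 1/9 + 6028568 = 54257113/9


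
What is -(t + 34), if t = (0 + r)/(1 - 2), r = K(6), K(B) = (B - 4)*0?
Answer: -34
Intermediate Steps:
K(B) = 0 (K(B) = (-4 + B)*0 = 0)
r = 0
t = 0 (t = (0 + 0)/(1 - 2) = 0/(-1) = 0*(-1) = 0)
-(t + 34) = -(0 + 34) = -1*34 = -34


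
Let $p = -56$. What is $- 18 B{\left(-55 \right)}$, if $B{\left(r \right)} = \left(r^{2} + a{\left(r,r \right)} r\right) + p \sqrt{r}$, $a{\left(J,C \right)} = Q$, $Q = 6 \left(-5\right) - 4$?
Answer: $-88110 + 1008 i \sqrt{55} \approx -88110.0 + 7475.5 i$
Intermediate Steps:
$Q = -34$ ($Q = -30 - 4 = -34$)
$a{\left(J,C \right)} = -34$
$B{\left(r \right)} = r^{2} - 56 \sqrt{r} - 34 r$ ($B{\left(r \right)} = \left(r^{2} - 34 r\right) - 56 \sqrt{r} = r^{2} - 56 \sqrt{r} - 34 r$)
$- 18 B{\left(-55 \right)} = - 18 \left(\left(-55\right)^{2} - 56 \sqrt{-55} - -1870\right) = - 18 \left(3025 - 56 i \sqrt{55} + 1870\right) = - 18 \left(4895 - 56 i \sqrt{55}\right) = -88110 + 1008 i \sqrt{55}$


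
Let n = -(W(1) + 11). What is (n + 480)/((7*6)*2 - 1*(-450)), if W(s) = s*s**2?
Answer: 78/89 ≈ 0.87640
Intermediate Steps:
W(s) = s**3
n = -12 (n = -(1**3 + 11) = -(1 + 11) = -1*12 = -12)
(n + 480)/((7*6)*2 - 1*(-450)) = (-12 + 480)/((7*6)*2 - 1*(-450)) = 468/(42*2 + 450) = 468/(84 + 450) = 468/534 = 468*(1/534) = 78/89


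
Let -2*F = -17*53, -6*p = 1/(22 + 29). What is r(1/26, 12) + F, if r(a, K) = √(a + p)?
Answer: 901/2 + √15470/663 ≈ 450.69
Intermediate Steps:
p = -1/306 (p = -1/(6*(22 + 29)) = -⅙/51 = -⅙*1/51 = -1/306 ≈ -0.0032680)
F = 901/2 (F = -(-17)*53/2 = -½*(-901) = 901/2 ≈ 450.50)
r(a, K) = √(-1/306 + a) (r(a, K) = √(a - 1/306) = √(-1/306 + a))
r(1/26, 12) + F = √(-34 + 10404/26)/102 + 901/2 = √(-34 + 10404*(1/26))/102 + 901/2 = √(-34 + 5202/13)/102 + 901/2 = √(4760/13)/102 + 901/2 = (2*√15470/13)/102 + 901/2 = √15470/663 + 901/2 = 901/2 + √15470/663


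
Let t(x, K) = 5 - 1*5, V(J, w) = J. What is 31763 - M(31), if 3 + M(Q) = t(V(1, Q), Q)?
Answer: 31766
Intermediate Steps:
t(x, K) = 0 (t(x, K) = 5 - 5 = 0)
M(Q) = -3 (M(Q) = -3 + 0 = -3)
31763 - M(31) = 31763 - 1*(-3) = 31763 + 3 = 31766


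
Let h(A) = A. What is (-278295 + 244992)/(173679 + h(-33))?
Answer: -11101/57882 ≈ -0.19179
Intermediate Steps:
(-278295 + 244992)/(173679 + h(-33)) = (-278295 + 244992)/(173679 - 33) = -33303/173646 = -33303*1/173646 = -11101/57882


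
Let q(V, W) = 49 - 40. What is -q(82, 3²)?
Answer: -9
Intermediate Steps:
q(V, W) = 9
-q(82, 3²) = -1*9 = -9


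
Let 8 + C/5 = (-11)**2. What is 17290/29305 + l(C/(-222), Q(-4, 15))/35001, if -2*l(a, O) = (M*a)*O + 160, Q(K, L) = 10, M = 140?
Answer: 14541680908/22770635571 ≈ 0.63862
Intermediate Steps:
C = 565 (C = -40 + 5*(-11)**2 = -40 + 5*121 = -40 + 605 = 565)
l(a, O) = -80 - 70*O*a (l(a, O) = -((140*a)*O + 160)/2 = -(140*O*a + 160)/2 = -(160 + 140*O*a)/2 = -80 - 70*O*a)
17290/29305 + l(C/(-222), Q(-4, 15))/35001 = 17290/29305 + (-80 - 70*10*565/(-222))/35001 = 17290*(1/29305) + (-80 - 70*10*565*(-1/222))*(1/35001) = 3458/5861 + (-80 - 70*10*(-565/222))*(1/35001) = 3458/5861 + (-80 + 197750/111)*(1/35001) = 3458/5861 + (188870/111)*(1/35001) = 3458/5861 + 188870/3885111 = 14541680908/22770635571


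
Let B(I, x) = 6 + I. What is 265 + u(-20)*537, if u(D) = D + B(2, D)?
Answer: -6179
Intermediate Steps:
u(D) = 8 + D (u(D) = D + (6 + 2) = D + 8 = 8 + D)
265 + u(-20)*537 = 265 + (8 - 20)*537 = 265 - 12*537 = 265 - 6444 = -6179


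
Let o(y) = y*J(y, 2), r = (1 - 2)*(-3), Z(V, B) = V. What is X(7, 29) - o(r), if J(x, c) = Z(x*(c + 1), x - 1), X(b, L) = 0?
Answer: -27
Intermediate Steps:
J(x, c) = x*(1 + c) (J(x, c) = x*(c + 1) = x*(1 + c))
r = 3 (r = -1*(-3) = 3)
o(y) = 3*y² (o(y) = y*(y*(1 + 2)) = y*(y*3) = y*(3*y) = 3*y²)
X(7, 29) - o(r) = 0 - 3*3² = 0 - 3*9 = 0 - 1*27 = 0 - 27 = -27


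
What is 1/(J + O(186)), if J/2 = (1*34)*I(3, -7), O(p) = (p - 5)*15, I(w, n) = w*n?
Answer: 1/1287 ≈ 0.00077700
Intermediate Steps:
I(w, n) = n*w
O(p) = -75 + 15*p (O(p) = (-5 + p)*15 = -75 + 15*p)
J = -1428 (J = 2*((1*34)*(-7*3)) = 2*(34*(-21)) = 2*(-714) = -1428)
1/(J + O(186)) = 1/(-1428 + (-75 + 15*186)) = 1/(-1428 + (-75 + 2790)) = 1/(-1428 + 2715) = 1/1287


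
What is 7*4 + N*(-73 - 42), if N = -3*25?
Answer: 8653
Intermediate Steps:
N = -75
7*4 + N*(-73 - 42) = 7*4 - 75*(-73 - 42) = 28 - 75*(-115) = 28 + 8625 = 8653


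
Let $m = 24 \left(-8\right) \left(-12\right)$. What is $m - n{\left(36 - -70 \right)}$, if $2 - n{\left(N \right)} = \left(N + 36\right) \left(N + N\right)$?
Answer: $32406$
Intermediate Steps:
$n{\left(N \right)} = 2 - 2 N \left(36 + N\right)$ ($n{\left(N \right)} = 2 - \left(N + 36\right) \left(N + N\right) = 2 - \left(36 + N\right) 2 N = 2 - 2 N \left(36 + N\right)$)
$m = 2304$ ($m = \left(-192\right) \left(-12\right) = 2304$)
$m - n{\left(36 - -70 \right)} = 2304 - \left(2 - 72 \left(36 - -70\right) - 2 \left(36 - -70\right)^{2}\right) = 2304 - \left(2 - 72 \left(36 + 70\right) - 2 \left(36 + 70\right)^{2}\right) = 2304 - \left(2 - 7632 - 2 \cdot 106^{2}\right) = 2304 - \left(2 - 7632 - 22472\right) = 2304 - -30102 = 2304 + 30102 = 32406$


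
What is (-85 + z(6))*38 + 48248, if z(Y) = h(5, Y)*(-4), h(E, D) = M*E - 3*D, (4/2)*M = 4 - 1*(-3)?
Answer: 45094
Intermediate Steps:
M = 7/2 (M = (4 - 1*(-3))/2 = (4 + 3)/2 = (½)*7 = 7/2 ≈ 3.5000)
h(E, D) = -3*D + 7*E/2 (h(E, D) = 7*E/2 - 3*D = -3*D + 7*E/2)
z(Y) = -70 + 12*Y (z(Y) = (-3*Y + (7/2)*5)*(-4) = (-3*Y + 35/2)*(-4) = (35/2 - 3*Y)*(-4) = -70 + 12*Y)
(-85 + z(6))*38 + 48248 = (-85 + (-70 + 12*6))*38 + 48248 = (-85 + (-70 + 72))*38 + 48248 = (-85 + 2)*38 + 48248 = -83*38 + 48248 = -3154 + 48248 = 45094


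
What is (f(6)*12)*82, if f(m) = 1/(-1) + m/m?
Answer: 0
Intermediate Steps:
f(m) = 0 (f(m) = 1*(-1) + 1 = -1 + 1 = 0)
(f(6)*12)*82 = (0*12)*82 = 0*82 = 0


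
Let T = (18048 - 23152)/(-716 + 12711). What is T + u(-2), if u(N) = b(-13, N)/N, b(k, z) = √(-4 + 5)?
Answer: -22203/23990 ≈ -0.92551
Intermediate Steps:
b(k, z) = 1 (b(k, z) = √1 = 1)
T = -5104/11995 ≈ -0.42551
u(N) = 1/N
T + u(-2) = -5104/11995 + 1/(-2) = -5104/11995 - ½ = -22203/23990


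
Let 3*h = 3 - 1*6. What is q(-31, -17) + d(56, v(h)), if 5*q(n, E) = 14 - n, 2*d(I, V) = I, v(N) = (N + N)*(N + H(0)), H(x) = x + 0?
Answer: 37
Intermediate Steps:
H(x) = x
h = -1 (h = (3 - 1*6)/3 = (3 - 6)/3 = (⅓)*(-3) = -1)
v(N) = 2*N² (v(N) = (N + N)*(N + 0) = (2*N)*N = 2*N²)
d(I, V) = I/2
q(n, E) = 14/5 - n/5 (q(n, E) = (14 - n)/5 = 14/5 - n/5)
q(-31, -17) + d(56, v(h)) = (14/5 - ⅕*(-31)) + (½)*56 = (14/5 + 31/5) + 28 = 9 + 28 = 37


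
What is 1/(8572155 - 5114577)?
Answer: 1/3457578 ≈ 2.8922e-7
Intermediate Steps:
1/(8572155 - 5114577) = 1/3457578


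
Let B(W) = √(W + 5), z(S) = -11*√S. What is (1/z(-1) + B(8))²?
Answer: (I + 11*√13)²/121 ≈ 12.992 + 0.65555*I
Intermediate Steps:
B(W) = √(5 + W)
(1/z(-1) + B(8))² = (1/(-11*I) + √(5 + 8))² = (1/(-11*I) + √13)² = (I/11 + √13)² = (√13 + I/11)²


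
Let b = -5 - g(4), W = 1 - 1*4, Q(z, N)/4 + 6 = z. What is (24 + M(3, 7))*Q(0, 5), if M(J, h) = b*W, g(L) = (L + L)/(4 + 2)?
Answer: -1032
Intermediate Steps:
g(L) = L/3 (g(L) = (2*L)/6 = (2*L)*(⅙) = L/3)
Q(z, N) = -24 + 4*z
W = -3 (W = 1 - 4 = -3)
b = -19/3 (b = -5 - 4/3 = -19/3 ≈ -6.3333)
M(J, h) = 19 (M(J, h) = -19/3*(-3) = 19)
(24 + M(3, 7))*Q(0, 5) = (24 + 19)*(-24 + 4*0) = 43*(-24 + 0) = 43*(-24) = -1032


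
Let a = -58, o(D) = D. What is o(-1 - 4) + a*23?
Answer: -1339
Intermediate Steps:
o(-1 - 4) + a*23 = (-1 - 4) - 58*23 = -5 - 1334 = -1339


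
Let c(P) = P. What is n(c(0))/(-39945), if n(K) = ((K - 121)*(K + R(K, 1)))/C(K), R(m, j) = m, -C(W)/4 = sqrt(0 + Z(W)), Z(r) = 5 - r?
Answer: 0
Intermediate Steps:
C(W) = -4*sqrt(5 - W) (C(W) = -4*sqrt(0 + (5 - W)) = -4*sqrt(5 - W))
n(K) = -K*(-121 + K)/(2*sqrt(5 - K)) (n(K) = ((K - 121)*(K + K))/((-4*sqrt(5 - K))) = ((-121 + K)*(2*K))*(-1/(4*sqrt(5 - K))) = (2*K*(-121 + K))*(-1/(4*sqrt(5 - K))) = -K*(-121 + K)/(2*sqrt(5 - K)))
n(c(0))/(-39945) = ((1/2)*0*(121 - 1*0)/sqrt(5 - 1*0))/(-39945) = ((1/2)*0*(121 + 0)/sqrt(5 + 0))*(-1/39945) = ((1/2)*0*121/sqrt(5))*(-1/39945) = ((1/2)*0*(sqrt(5)/5)*121)*(-1/39945) = 0*(-1/39945) = 0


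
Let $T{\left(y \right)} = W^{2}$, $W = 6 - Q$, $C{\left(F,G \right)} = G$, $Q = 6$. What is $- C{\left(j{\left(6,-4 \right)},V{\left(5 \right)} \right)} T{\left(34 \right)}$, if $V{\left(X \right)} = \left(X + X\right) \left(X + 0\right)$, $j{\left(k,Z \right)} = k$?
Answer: $0$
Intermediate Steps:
$V{\left(X \right)} = 2 X^{2}$ ($V{\left(X \right)} = 2 X X = 2 X^{2}$)
$W = 0$ ($W = 6 - 6 = 0$)
$T{\left(y \right)} = 0$ ($T{\left(y \right)} = 0^{2} = 0$)
$- C{\left(j{\left(6,-4 \right)},V{\left(5 \right)} \right)} T{\left(34 \right)} = - 2 \cdot 5^{2} \cdot 0 = - 2 \cdot 25 \cdot 0 = - 50 \cdot 0 = \left(-1\right) 0 = 0$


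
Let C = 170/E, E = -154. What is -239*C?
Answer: 20315/77 ≈ 263.83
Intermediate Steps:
C = -85/77 (C = 170/(-154) = 170*(-1/154) = -85/77 ≈ -1.1039)
-239*C = -239*(-85/77) = 20315/77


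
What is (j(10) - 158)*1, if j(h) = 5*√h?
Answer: -158 + 5*√10 ≈ -142.19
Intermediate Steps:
(j(10) - 158)*1 = (5*√10 - 158)*1 = (-158 + 5*√10)*1 = -158 + 5*√10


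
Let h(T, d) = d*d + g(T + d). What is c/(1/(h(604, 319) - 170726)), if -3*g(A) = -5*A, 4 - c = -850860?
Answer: -172112769920/3 ≈ -5.7371e+10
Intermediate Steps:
c = 850864 (c = 4 - 1*(-850860) = 4 + 850860 = 850864)
g(A) = 5*A/3 (g(A) = -(-5)*A/3 = 5*A/3)
h(T, d) = d² + 5*T/3 + 5*d/3 (h(T, d) = d*d + 5*(T + d)/3 = d² + (5*T/3 + 5*d/3) = d² + 5*T/3 + 5*d/3)
c/(1/(h(604, 319) - 170726)) = 850864/(1/((319² + (5/3)*604 + (5/3)*319) - 170726)) = 850864/(1/((101761 + 3020/3 + 1595/3) - 170726)) = 850864/(1/(309898/3 - 170726)) = 850864/(1/(-202280/3)) = 850864/(-3/202280) = 850864*(-202280/3) = -172112769920/3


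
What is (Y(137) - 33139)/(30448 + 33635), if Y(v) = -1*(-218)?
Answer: -32921/64083 ≈ -0.51372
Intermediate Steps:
Y(v) = 218
(Y(137) - 33139)/(30448 + 33635) = (218 - 33139)/(30448 + 33635) = -32921/64083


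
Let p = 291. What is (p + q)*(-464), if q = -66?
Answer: -104400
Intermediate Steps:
(p + q)*(-464) = (291 - 66)*(-464) = 225*(-464) = -104400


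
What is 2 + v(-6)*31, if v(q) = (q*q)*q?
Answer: -6694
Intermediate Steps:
v(q) = q**3 (v(q) = q**2*q = q**3)
2 + v(-6)*31 = 2 + (-6)**3*31 = 2 - 216*31 = 2 - 6696 = -6694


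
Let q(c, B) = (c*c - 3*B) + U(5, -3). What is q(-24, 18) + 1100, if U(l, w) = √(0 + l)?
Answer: 1622 + √5 ≈ 1624.2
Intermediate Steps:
U(l, w) = √l
q(c, B) = √5 + c² - 3*B (q(c, B) = (c*c - 3*B) + √5 = (c² - 3*B) + √5 = √5 + c² - 3*B)
q(-24, 18) + 1100 = (√5 + (-24)² - 3*18) + 1100 = (√5 + 576 - 54) + 1100 = (522 + √5) + 1100 = 1622 + √5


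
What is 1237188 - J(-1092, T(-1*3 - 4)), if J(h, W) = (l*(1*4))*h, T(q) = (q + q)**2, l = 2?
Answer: 1245924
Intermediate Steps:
T(q) = 4*q**2 (T(q) = (2*q)**2 = 4*q**2)
J(h, W) = 8*h (J(h, W) = (2*(1*4))*h = (2*4)*h = 8*h)
1237188 - J(-1092, T(-1*3 - 4)) = 1237188 - 8*(-1092) = 1237188 - 1*(-8736) = 1237188 + 8736 = 1245924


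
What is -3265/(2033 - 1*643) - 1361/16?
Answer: -194403/2224 ≈ -87.411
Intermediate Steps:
-3265/(2033 - 1*643) - 1361/16 = -3265/(2033 - 643) - 1361*1/16 = -3265/1390 - 1361/16 = -3265*1/1390 - 1361/16 = -653/278 - 1361/16 = -194403/2224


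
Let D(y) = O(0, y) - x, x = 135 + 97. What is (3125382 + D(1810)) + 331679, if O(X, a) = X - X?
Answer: 3456829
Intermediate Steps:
O(X, a) = 0
x = 232
D(y) = -232 (D(y) = 0 - 1*232 = 0 - 232 = -232)
(3125382 + D(1810)) + 331679 = (3125382 - 232) + 331679 = 3125150 + 331679 = 3456829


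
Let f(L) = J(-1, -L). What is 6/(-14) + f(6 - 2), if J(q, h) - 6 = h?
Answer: 11/7 ≈ 1.5714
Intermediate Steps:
J(q, h) = 6 + h
f(L) = 6 - L
6/(-14) + f(6 - 2) = 6/(-14) + (6 - (6 - 2)) = -1/14*6 + (6 - 1*4) = -3/7 + (6 - 4) = -3/7 + 2 = 11/7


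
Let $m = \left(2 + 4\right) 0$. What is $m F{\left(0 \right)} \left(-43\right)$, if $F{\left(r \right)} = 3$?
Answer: $0$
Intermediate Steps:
$m = 0$ ($m = 6 \cdot 0 = 0$)
$m F{\left(0 \right)} \left(-43\right) = 0 \cdot 3 \left(-43\right) = 0 \left(-43\right) = 0$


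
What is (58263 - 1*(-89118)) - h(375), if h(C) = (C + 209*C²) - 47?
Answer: -29243572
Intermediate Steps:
h(C) = -47 + C + 209*C²
(58263 - 1*(-89118)) - h(375) = (58263 - 1*(-89118)) - (-47 + 375 + 209*375²) = (58263 + 89118) - (-47 + 375 + 209*140625) = 147381 - (-47 + 375 + 29390625) = 147381 - 1*29390953 = 147381 - 29390953 = -29243572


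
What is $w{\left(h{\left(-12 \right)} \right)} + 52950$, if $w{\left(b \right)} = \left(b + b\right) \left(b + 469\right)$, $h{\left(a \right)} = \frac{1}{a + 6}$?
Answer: $\frac{950287}{18} \approx 52794.0$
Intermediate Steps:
$h{\left(a \right)} = \frac{1}{6 + a}$
$w{\left(b \right)} = 2 b \left(469 + b\right)$
$w{\left(h{\left(-12 \right)} \right)} + 52950 = \frac{2 \left(469 + \frac{1}{6 - 12}\right)}{6 - 12} + 52950 = \frac{2 \left(469 + \frac{1}{-6}\right)}{-6} + 52950 = 2 \left(- \frac{1}{6}\right) \left(469 - \frac{1}{6}\right) + 52950 = 2 \left(- \frac{1}{6}\right) \frac{2813}{6} + 52950 = - \frac{2813}{18} + 52950 = \frac{950287}{18}$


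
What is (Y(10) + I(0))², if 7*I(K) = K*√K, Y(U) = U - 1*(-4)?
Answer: 196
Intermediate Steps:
Y(U) = 4 + U (Y(U) = U + 4 = 4 + U)
I(K) = K^(3/2)/7 (I(K) = (K*√K)/7 = K^(3/2)/7)
(Y(10) + I(0))² = ((4 + 10) + 0^(3/2)/7)² = (14 + (⅐)*0)² = (14 + 0)² = 14² = 196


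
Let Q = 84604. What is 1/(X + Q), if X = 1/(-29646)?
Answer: 29646/2508170183 ≈ 1.1820e-5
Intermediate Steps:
X = -1/29646 ≈ -3.3731e-5
1/(X + Q) = 1/(-1/29646 + 84604) = 1/(2508170183/29646) = 29646/2508170183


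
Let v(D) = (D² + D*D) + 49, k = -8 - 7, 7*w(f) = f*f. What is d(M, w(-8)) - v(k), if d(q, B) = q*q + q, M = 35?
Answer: 761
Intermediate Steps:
w(f) = f²/7 (w(f) = (f*f)/7 = f²/7)
d(q, B) = q + q² (d(q, B) = q² + q = q + q²)
k = -15
v(D) = 49 + 2*D² (v(D) = (D² + D²) + 49 = 2*D² + 49 = 49 + 2*D²)
d(M, w(-8)) - v(k) = 35*(1 + 35) - (49 + 2*(-15)²) = 35*36 - (49 + 2*225) = 1260 - (49 + 450) = 1260 - 1*499 = 1260 - 499 = 761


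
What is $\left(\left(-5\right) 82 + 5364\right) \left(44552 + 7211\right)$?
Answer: $256433902$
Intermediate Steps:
$\left(\left(-5\right) 82 + 5364\right) \left(44552 + 7211\right) = \left(-410 + 5364\right) 51763 = 4954 \cdot 51763 = 256433902$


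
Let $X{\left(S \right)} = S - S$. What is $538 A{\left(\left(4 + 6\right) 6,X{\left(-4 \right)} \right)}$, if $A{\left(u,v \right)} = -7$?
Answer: $-3766$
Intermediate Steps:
$X{\left(S \right)} = 0$
$538 A{\left(\left(4 + 6\right) 6,X{\left(-4 \right)} \right)} = 538 \left(-7\right) = -3766$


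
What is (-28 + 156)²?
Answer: 16384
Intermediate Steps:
(-28 + 156)² = 128² = 16384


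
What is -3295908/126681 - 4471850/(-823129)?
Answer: -715486342094/34758268283 ≈ -20.585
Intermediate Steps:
-3295908/126681 - 4471850/(-823129) = -3295908*1/126681 - 4471850*(-1/823129) = -1098636/42227 + 4471850/823129 = -715486342094/34758268283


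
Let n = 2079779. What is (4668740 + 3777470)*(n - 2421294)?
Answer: -2884507408150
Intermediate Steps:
(4668740 + 3777470)*(n - 2421294) = (4668740 + 3777470)*(2079779 - 2421294) = 8446210*(-341515) = -2884507408150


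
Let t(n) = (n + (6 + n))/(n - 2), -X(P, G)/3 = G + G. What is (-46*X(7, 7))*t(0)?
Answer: -5796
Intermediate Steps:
X(P, G) = -6*G (X(P, G) = -3*(G + G) = -6*G)
t(n) = (6 + 2*n)/(-2 + n)
(-46*X(7, 7))*t(0) = (-(-276)*7)*(2*(3 + 0)/(-2 + 0)) = (-46*(-42))*(2*3/(-2)) = 1932*(2*(-½)*3) = 1932*(-3) = -5796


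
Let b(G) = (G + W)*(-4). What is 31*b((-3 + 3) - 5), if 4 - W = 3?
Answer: 496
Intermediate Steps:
W = 1 (W = 4 - 1*3 = 4 - 3 = 1)
b(G) = -4 - 4*G (b(G) = (G + 1)*(-4) = (1 + G)*(-4) = -4 - 4*G)
31*b((-3 + 3) - 5) = 31*(-4 - 4*((-3 + 3) - 5)) = 31*(-4 - 4*(0 - 5)) = 31*(-4 - 4*(-5)) = 31*(-4 + 20) = 31*16 = 496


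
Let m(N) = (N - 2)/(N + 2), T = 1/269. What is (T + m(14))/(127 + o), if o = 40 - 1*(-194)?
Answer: 811/388436 ≈ 0.0020879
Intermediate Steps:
o = 234 (o = 40 + 194 = 234)
T = 1/269 ≈ 0.0037175
m(N) = (-2 + N)/(2 + N)
(T + m(14))/(127 + o) = (1/269 + (-2 + 14)/(2 + 14))/(127 + 234) = (1/269 + 12/16)/361 = (1/269 + (1/16)*12)*(1/361) = (1/269 + ¾)*(1/361) = (811/1076)*(1/361) = 811/388436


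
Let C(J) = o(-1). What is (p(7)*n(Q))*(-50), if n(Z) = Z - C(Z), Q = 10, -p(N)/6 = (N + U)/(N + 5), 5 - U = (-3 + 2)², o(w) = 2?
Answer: 2200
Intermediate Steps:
U = 4 (U = 5 - (-3 + 2)² = 5 - 1*(-1)² = 5 - 1*1 = 5 - 1 = 4)
p(N) = -6*(4 + N)/(5 + N) (p(N) = -6*(N + 4)/(N + 5) = -6*(4 + N)/(5 + N))
C(J) = 2
n(Z) = -2 + Z (n(Z) = Z - 1*2 = Z - 2 = -2 + Z)
(p(7)*n(Q))*(-50) = ((6*(-4 - 1*7)/(5 + 7))*(-2 + 10))*(-50) = ((6*(-4 - 7)/12)*8)*(-50) = ((6*(1/12)*(-11))*8)*(-50) = -11/2*8*(-50) = -44*(-50) = 2200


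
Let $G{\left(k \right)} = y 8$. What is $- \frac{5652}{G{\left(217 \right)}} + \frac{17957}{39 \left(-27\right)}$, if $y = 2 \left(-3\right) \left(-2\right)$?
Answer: $- \frac{639619}{8424} \approx -75.928$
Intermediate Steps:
$y = 12$ ($y = \left(-6\right) \left(-2\right) = 12$)
$G{\left(k \right)} = 96$ ($G{\left(k \right)} = 12 \cdot 8 = 96$)
$- \frac{5652}{G{\left(217 \right)}} + \frac{17957}{39 \left(-27\right)} = - \frac{5652}{96} + \frac{17957}{39 \left(-27\right)} = \left(-5652\right) \frac{1}{96} + \frac{17957}{-1053} = - \frac{471}{8} + 17957 \left(- \frac{1}{1053}\right) = - \frac{471}{8} - \frac{17957}{1053} = - \frac{639619}{8424}$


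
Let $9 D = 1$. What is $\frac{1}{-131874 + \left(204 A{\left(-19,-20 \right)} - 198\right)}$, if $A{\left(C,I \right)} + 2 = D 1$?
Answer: $- \frac{3}{397372} \approx -7.5496 \cdot 10^{-6}$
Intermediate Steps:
$D = \frac{1}{9}$ ($D = \frac{1}{9} \cdot 1 = \frac{1}{9} \approx 0.11111$)
$A{\left(C,I \right)} = - \frac{17}{9}$ ($A{\left(C,I \right)} = -2 + \frac{1}{9} \cdot 1 = -2 + \frac{1}{9} = - \frac{17}{9}$)
$\frac{1}{-131874 + \left(204 A{\left(-19,-20 \right)} - 198\right)} = \frac{1}{-131874 + \left(204 \left(- \frac{17}{9}\right) - 198\right)} = \frac{1}{-131874 - \frac{1750}{3}} = \frac{1}{- \frac{397372}{3}} = - \frac{3}{397372}$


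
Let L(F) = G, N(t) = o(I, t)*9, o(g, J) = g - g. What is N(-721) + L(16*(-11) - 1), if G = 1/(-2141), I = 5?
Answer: -1/2141 ≈ -0.00046707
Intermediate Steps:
o(g, J) = 0
G = -1/2141 ≈ -0.00046707
N(t) = 0 (N(t) = 0*9 = 0)
L(F) = -1/2141
N(-721) + L(16*(-11) - 1) = 0 - 1/2141 = -1/2141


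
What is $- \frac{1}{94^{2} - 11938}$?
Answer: $\frac{1}{3102} \approx 0.00032237$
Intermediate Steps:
$- \frac{1}{94^{2} - 11938} = - \frac{1}{8836 - 11938} = - \frac{1}{-3102} = \left(-1\right) \left(- \frac{1}{3102}\right) = \frac{1}{3102}$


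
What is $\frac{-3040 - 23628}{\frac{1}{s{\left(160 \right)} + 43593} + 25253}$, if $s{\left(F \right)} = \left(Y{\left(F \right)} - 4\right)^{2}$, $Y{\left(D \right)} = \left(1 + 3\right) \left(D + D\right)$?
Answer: $- \frac{22291367846}{21108591279} \approx -1.056$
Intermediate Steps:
$Y{\left(D \right)} = 8 D$ ($Y{\left(D \right)} = 4 \cdot 2 D = 8 D$)
$s{\left(F \right)} = \left(-4 + 8 F\right)^{2}$ ($s{\left(F \right)} = \left(8 F - 4\right)^{2} = \left(-4 + 8 F\right)^{2}$)
$\frac{-3040 - 23628}{\frac{1}{s{\left(160 \right)} + 43593} + 25253} = \frac{-3040 - 23628}{\frac{1}{16 \left(-1 + 2 \cdot 160\right)^{2} + 43593} + 25253} = - \frac{26668}{\frac{1}{16 \left(-1 + 320\right)^{2} + 43593} + 25253} = - \frac{26668}{\frac{1}{16 \cdot 319^{2} + 43593} + 25253} = - \frac{26668}{\frac{1}{16 \cdot 101761 + 43593} + 25253} = - \frac{26668}{\frac{1}{1628176 + 43593} + 25253} = - \frac{26668}{\frac{1}{1671769} + 25253} = - \frac{26668}{\frac{42217182558}{1671769}} = \left(-26668\right) \frac{1671769}{42217182558} = - \frac{22291367846}{21108591279}$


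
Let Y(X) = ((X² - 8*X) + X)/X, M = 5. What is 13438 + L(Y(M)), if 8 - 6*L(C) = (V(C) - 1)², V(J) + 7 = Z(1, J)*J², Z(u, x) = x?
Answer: 40190/3 ≈ 13397.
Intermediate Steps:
V(J) = -7 + J³ (V(J) = -7 + J*J² = -7 + J³)
Y(X) = (X² - 7*X)/X
L(C) = 4/3 - (-8 + C³)²/6 (L(C) = 4/3 - ((-7 + C³) - 1)²/6 = 4/3 - (-8 + C³)²/6)
13438 + L(Y(M)) = 13438 + (4/3 - (-8 + (-7 + 5)³)²/6) = 13438 + (4/3 - (-8 + (-2)³)²/6) = 13438 + (4/3 - (-8 - 8)²/6) = 13438 + (4/3 - ⅙*(-16)²) = 13438 + (4/3 - ⅙*256) = 13438 + (4/3 - 128/3) = 13438 - 124/3 = 40190/3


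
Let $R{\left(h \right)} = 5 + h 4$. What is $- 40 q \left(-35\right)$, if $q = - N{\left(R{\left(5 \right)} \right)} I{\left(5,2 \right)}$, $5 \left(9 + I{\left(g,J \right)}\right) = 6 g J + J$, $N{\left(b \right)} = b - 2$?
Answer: $-109480$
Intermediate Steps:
$R{\left(h \right)} = 5 + 4 h$
$N{\left(b \right)} = -2 + b$ ($N{\left(b \right)} = b - 2 = -2 + b$)
$I{\left(g,J \right)} = -9 + \frac{J}{5} + \frac{6 J g}{5}$ ($I{\left(g,J \right)} = -9 + \frac{6 g J + J}{5} = -9 + \frac{6 J g + J}{5} = -9 + \frac{J + 6 J g}{5} = -9 + \left(\frac{J}{5} + \frac{6 J g}{5}\right) = -9 + \frac{J}{5} + \frac{6 J g}{5}$)
$q = - \frac{391}{5}$ ($q = - (-2 + \left(5 + 4 \cdot 5\right)) \left(-9 + \frac{1}{5} \cdot 2 + \frac{6}{5} \cdot 2 \cdot 5\right) = - (-2 + \left(5 + 20\right)) \left(-9 + \frac{2}{5} + 12\right) = - (-2 + 25) \frac{17}{5} = \left(-1\right) 23 \cdot \frac{17}{5} = \left(-23\right) \frac{17}{5} = - \frac{391}{5} \approx -78.2$)
$- 40 q \left(-35\right) = \left(-40\right) \left(- \frac{391}{5}\right) \left(-35\right) = 3128 \left(-35\right) = -109480$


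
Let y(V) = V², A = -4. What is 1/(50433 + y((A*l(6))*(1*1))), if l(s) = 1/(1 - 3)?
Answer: 1/50437 ≈ 1.9827e-5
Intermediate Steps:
l(s) = -½ (l(s) = 1/(-2) = -½)
1/(50433 + y((A*l(6))*(1*1))) = 1/(50433 + ((-4*(-½))*(1*1))²) = 1/(50433 + (2*1)²) = 1/(50433 + 2²) = 1/(50433 + 4) = 1/50437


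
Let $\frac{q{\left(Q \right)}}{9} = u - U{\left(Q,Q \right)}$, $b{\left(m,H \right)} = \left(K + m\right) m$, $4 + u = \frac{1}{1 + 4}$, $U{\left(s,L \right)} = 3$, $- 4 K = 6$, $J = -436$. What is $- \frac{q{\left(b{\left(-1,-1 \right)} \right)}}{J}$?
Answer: $- \frac{153}{1090} \approx -0.14037$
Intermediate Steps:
$K = - \frac{3}{2}$ ($K = \left(- \frac{1}{4}\right) 6 = - \frac{3}{2} \approx -1.5$)
$u = - \frac{19}{5}$ ($u = -4 + \frac{1}{1 + 4} = -4 + \frac{1}{5} = - \frac{19}{5} \approx -3.8$)
$b{\left(m,H \right)} = m \left(- \frac{3}{2} + m\right)$ ($b{\left(m,H \right)} = \left(- \frac{3}{2} + m\right) m = m \left(- \frac{3}{2} + m\right)$)
$q{\left(Q \right)} = - \frac{306}{5}$ ($q{\left(Q \right)} = 9 \left(- \frac{19}{5} - 3\right) = 9 \left(- \frac{34}{5}\right) = - \frac{306}{5}$)
$- \frac{q{\left(b{\left(-1,-1 \right)} \right)}}{J} = - \frac{-306}{5 \left(-436\right)} = - \frac{\left(-306\right) \left(-1\right)}{5 \cdot 436} = \left(-1\right) \frac{153}{1090} = - \frac{153}{1090}$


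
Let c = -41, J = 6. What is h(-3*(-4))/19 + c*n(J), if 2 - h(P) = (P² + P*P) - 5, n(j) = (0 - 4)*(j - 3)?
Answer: 9067/19 ≈ 477.21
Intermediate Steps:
n(j) = 12 - 4*j (n(j) = -4*(-3 + j) = 12 - 4*j)
h(P) = 7 - 2*P² (h(P) = 2 - ((P² + P*P) - 5) = 2 - ((P² + P²) - 5) = 2 - (2*P² - 5) = 2 - (-5 + 2*P²) = 2 + (5 - 2*P²) = 7 - 2*P²)
h(-3*(-4))/19 + c*n(J) = (7 - 2*(-3*(-4))²)/19 - 41*(12 - 4*6) = (7 - 2*12²)*(1/19) - 41*(12 - 24) = (7 - 2*144)*(1/19) - 41*(-12) = (7 - 288)*(1/19) + 492 = -281*1/19 + 492 = -281/19 + 492 = 9067/19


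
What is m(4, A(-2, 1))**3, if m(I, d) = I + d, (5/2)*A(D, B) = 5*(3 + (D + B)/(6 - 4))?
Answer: 729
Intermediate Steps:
A(D, B) = 6 + B + D (A(D, B) = 2*(5*(3 + (D + B)/(6 - 4)))/5 = 2*(5*(3 + (B + D)/2))/5 = 2*(5*(3 + (B + D)*(1/2)))/5 = 2*(5*(3 + (B/2 + D/2)))/5 = 2*(5*(3 + B/2 + D/2))/5 = 2*(15 + 5*B/2 + 5*D/2)/5 = 6 + B + D)
m(4, A(-2, 1))**3 = (4 + (6 + 1 - 2))**3 = (4 + 5)**3 = 9**3 = 729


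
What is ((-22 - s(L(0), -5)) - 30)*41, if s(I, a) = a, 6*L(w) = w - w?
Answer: -1927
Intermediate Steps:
L(w) = 0 (L(w) = (w - w)/6 = (1/6)*0 = 0)
((-22 - s(L(0), -5)) - 30)*41 = ((-22 - 1*(-5)) - 30)*41 = ((-22 + 5) - 30)*41 = (-17 - 30)*41 = -47*41 = -1927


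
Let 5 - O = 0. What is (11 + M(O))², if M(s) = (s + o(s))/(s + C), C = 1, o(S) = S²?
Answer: 256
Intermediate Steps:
O = 5 (O = 5 - 1*0 = 5 + 0 = 5)
M(s) = (s + s²)/(1 + s) (M(s) = (s + s²)/(s + 1) = (s + s²)/(1 + s))
(11 + M(O))² = (11 + 5)² = 16² = 256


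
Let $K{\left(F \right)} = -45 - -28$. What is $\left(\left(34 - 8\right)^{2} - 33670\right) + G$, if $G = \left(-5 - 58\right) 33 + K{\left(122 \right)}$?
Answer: $-35090$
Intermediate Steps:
$K{\left(F \right)} = -17$ ($K{\left(F \right)} = -45 + 28 = -17$)
$G = -2096$ ($G = \left(-5 - 58\right) 33 - 17 = \left(-63\right) 33 - 17 = -2079 - 17 = -2096$)
$\left(\left(34 - 8\right)^{2} - 33670\right) + G = \left(\left(34 - 8\right)^{2} - 33670\right) - 2096 = \left(26^{2} - 33670\right) - 2096 = \left(676 - 33670\right) - 2096 = -32994 - 2096 = -35090$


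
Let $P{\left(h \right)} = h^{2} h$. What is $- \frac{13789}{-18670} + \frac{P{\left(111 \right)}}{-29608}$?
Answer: $- \frac{12562703029}{276390680} \approx -45.453$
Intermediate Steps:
$P{\left(h \right)} = h^{3}$
$- \frac{13789}{-18670} + \frac{P{\left(111 \right)}}{-29608} = - \frac{13789}{-18670} + \frac{111^{3}}{-29608} = \left(-13789\right) \left(- \frac{1}{18670}\right) + 1367631 \left(- \frac{1}{29608}\right) = \frac{13789}{18670} - \frac{1367631}{29608} = - \frac{12562703029}{276390680}$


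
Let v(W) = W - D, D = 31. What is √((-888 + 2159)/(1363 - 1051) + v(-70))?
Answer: I*√2358798/156 ≈ 9.8451*I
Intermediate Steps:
v(W) = -31 + W (v(W) = W - 1*31 = W - 31 = -31 + W)
√((-888 + 2159)/(1363 - 1051) + v(-70)) = √((-888 + 2159)/(1363 - 1051) + (-31 - 70)) = √(1271/312 - 101) = √(-30241/312) = I*√2358798/156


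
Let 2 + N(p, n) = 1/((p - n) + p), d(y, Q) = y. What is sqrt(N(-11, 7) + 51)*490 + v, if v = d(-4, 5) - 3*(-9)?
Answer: 23 + 980*sqrt(10295)/29 ≈ 3451.8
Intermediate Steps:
N(p, n) = -2 + 1/(-n + 2*p) (N(p, n) = -2 + 1/((p - n) + p) = -2 + 1/(-n + 2*p))
v = 23 (v = -4 - 3*(-9) = -4 + 27 = 23)
sqrt(N(-11, 7) + 51)*490 + v = sqrt((-1 - 2*7 + 4*(-11))/(7 - 2*(-11)) + 51)*490 + 23 = sqrt((-1 - 14 - 44)/(7 + 22) + 51)*490 + 23 = sqrt(-59/29 + 51)*490 + 23 = sqrt(1420/29)*490 + 23 = (2*sqrt(10295)/29)*490 + 23 = 980*sqrt(10295)/29 + 23 = 23 + 980*sqrt(10295)/29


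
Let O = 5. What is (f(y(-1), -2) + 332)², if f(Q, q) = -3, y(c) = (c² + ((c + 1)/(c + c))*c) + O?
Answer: 108241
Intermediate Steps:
y(c) = 11/2 + c² + c/2 (y(c) = (c² + ((c + 1)/(c + c))*c) + 5 = (c² + ((1 + c)/((2*c)))*c) + 5 = (c² + ((1 + c)*(1/(2*c)))*c) + 5 = (c² + ((1 + c)/(2*c))*c) + 5 = (c² + (½ + c/2)) + 5 = (½ + c² + c/2) + 5 = 11/2 + c² + c/2)
(f(y(-1), -2) + 332)² = (-3 + 332)² = 329² = 108241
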